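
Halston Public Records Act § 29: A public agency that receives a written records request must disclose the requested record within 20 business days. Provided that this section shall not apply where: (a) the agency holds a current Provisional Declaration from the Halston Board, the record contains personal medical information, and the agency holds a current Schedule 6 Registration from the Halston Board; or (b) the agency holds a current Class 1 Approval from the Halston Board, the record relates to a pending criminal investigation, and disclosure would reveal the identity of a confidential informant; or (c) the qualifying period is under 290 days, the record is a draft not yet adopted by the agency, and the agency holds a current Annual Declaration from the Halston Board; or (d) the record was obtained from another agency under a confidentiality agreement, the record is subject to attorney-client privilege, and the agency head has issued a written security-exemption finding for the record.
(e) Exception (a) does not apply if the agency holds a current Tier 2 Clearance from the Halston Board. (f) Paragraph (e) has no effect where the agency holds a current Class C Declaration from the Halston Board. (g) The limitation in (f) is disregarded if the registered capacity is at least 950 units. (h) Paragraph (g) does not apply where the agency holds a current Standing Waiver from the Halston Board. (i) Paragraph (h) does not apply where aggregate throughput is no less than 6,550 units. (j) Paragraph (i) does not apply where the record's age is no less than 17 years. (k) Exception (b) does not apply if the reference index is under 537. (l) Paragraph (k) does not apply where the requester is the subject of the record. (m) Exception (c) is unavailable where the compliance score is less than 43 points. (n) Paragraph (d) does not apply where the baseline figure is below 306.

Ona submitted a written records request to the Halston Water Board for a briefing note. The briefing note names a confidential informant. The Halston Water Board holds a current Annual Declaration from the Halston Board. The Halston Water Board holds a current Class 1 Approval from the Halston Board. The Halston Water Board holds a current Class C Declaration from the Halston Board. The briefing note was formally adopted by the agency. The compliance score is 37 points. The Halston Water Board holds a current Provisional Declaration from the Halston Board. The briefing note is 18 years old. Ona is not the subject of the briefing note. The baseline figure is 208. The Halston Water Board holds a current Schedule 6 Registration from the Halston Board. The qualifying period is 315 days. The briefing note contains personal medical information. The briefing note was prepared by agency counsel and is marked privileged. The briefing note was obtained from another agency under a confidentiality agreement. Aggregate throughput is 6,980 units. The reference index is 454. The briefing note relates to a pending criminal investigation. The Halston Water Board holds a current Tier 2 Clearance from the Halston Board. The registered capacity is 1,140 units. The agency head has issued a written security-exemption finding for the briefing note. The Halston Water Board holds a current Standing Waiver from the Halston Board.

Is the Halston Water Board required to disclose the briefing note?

No — exception (a) applies; the Halston Water Board is not required to disclose the briefing note.

Exception (a) is satisfied on its face — a current Provisional Declaration is held; the briefing note contains personal medical information; a current Schedule 6 Registration is held. Under paragraphs (e)–(j): (e) would limit (a) — a current Tier 2 Clearance is held — but (f) sets (e) aside: (f) operates against (e): a current Class C Declaration is held. (g) would limit (f) — the registered capacity is 1,140 units, meeting the 950 units threshold — but (h) sets (g) aside: (h) is engaged — a current Standing Waiver is held. (i) would limit (h) — aggregate throughput is 6,980 units, meeting the 6,550 units threshold — but (j) sets (i) aside: (j) is triggered — the record's age is 18 years, meeting the 17 years threshold. Exception (a) stands.
All of (b)'s requirements are met (a current Class 1 Approval is held; the briefing note relates to a pending investigation; the briefing note names a confidential informant). However, paragraphs (k)–(l) must be considered: (k) is triggered — the reference index is 454, under the 537 limit. (l) is not triggered (Ona is not the subject of the briefing note), so (k) stands. So (b) is unavailable.
Exception (c) fails — the qualifying period is 315 days, not under 290 days.
All of (d)'s requirements are met (the briefing note was obtained under a confidentiality agreement; the briefing note is privileged; a written security-exemption finding has been issued). Turning to paragraph (n): (n) operates against (d): the baseline figure is 208, below the 306 limit. Exception (d) does not apply.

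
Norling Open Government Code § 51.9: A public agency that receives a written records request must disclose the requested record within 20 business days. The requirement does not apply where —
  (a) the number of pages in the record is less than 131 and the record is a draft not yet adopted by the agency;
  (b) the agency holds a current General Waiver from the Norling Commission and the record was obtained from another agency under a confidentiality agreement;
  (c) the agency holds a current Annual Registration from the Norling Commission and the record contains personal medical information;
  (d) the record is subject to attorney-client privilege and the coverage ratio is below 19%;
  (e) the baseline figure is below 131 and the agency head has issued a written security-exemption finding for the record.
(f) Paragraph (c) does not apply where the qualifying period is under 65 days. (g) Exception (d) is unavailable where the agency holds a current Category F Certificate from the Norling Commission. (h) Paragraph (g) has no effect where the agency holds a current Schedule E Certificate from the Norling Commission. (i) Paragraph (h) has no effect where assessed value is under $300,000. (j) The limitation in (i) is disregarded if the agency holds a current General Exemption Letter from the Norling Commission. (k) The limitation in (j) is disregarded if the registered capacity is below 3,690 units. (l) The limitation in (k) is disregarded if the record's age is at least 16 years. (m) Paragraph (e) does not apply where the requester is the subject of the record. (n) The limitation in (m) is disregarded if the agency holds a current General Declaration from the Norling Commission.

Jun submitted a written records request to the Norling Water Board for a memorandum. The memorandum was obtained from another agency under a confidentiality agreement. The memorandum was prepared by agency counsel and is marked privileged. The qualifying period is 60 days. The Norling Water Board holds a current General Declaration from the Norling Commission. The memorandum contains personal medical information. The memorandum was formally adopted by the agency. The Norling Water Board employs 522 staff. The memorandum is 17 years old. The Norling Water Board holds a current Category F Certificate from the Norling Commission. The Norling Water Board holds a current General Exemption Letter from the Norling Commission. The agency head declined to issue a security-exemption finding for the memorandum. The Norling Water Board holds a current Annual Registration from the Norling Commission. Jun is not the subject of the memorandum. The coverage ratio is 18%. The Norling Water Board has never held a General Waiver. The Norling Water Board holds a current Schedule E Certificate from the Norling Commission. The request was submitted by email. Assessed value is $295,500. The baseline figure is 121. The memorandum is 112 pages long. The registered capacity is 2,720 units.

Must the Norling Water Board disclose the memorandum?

No — exception (d) applies; the Norling Water Board is not required to disclose the memorandum.

Exception (a) requires that the record is a draft not yet adopted by the agency; but the memorandum has been formally adopted, so (a) is unavailable.
Exception (b) does not apply: the General Waiver is not current.
Exception (c) is satisfied on its face — a current Annual Registration is held; the memorandum contains personal medical information. Turning to paragraph (f): (f) is triggered — the qualifying period is 60 days, under the 65 days limit. Exception (c) does not apply.
Exception (d) is satisfied on its face — the memorandum is privileged; the coverage ratio is 18%, below the 19% limit. Applying paragraphs (g)–(l): (g) operates (a current Category F Certificate is held), but is itself disapplied by (h): (h) is engaged — a current Schedule E Certificate is held. (i) would limit (h) — assessed value is $295,500, under the $300,000 limit — but (j) sets (i) aside: (j) operates against (i): a current General Exemption Letter is held. (k) is triggered (the registered capacity is 2,720 units, below the 3,690 units limit), but is displaced by (l): (l) operates against (k): the record's age is 17 years, meeting the 16 years threshold. So (d) applies.
Exception (e) fails — the agency head declined to issue a security-exemption finding.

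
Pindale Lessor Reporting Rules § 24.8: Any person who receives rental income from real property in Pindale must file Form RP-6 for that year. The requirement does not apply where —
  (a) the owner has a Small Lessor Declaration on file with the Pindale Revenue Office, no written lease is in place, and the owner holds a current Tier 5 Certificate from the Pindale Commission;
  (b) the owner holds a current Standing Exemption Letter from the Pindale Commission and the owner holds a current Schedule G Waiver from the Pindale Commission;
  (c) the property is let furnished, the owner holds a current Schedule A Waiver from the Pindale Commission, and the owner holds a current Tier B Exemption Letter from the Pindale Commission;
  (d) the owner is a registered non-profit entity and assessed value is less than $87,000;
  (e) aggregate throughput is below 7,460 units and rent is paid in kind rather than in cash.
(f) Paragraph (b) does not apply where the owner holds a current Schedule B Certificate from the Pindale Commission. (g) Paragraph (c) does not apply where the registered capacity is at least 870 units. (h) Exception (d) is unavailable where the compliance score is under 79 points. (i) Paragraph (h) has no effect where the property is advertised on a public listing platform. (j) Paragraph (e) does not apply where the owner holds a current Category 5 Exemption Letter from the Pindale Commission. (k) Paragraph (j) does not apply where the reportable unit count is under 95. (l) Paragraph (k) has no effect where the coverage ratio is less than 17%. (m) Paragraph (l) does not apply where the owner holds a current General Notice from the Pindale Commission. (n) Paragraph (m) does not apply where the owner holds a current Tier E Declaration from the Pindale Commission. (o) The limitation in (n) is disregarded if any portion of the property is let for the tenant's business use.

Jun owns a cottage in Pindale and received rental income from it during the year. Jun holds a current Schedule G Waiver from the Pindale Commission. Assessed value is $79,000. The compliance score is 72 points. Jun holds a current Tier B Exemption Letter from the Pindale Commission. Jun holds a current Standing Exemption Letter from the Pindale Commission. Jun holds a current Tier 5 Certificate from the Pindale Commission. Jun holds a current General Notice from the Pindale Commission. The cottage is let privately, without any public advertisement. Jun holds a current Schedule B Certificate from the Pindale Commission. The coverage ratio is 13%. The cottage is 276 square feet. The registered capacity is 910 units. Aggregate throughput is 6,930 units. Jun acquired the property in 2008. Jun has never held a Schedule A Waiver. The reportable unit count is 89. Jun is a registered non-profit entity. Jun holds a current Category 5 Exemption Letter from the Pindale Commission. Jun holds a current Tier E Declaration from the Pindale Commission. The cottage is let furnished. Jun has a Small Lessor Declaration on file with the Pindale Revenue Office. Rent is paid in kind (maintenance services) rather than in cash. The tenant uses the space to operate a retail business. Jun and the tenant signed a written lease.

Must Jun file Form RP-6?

No — exception (e) applies; Jun is not required to file Form RP-6.

Exception (a) fails — a written lease is in place.
All of (b)'s requirements are met (a current Standing Exemption Letter is held; a current Schedule G Waiver is held). However, paragraph (f) must be considered: (f) operates against (b): a current Schedule B Certificate is held. (b) is therefore removed.
Exception (c) requires that the owner holds a current Schedule A Waiver from the Pindale Commission; but there is no Schedule A Waiver in force, so (c) is unavailable.
All of (d)'s requirements are met (Jun is a registered non-profit; assessed value is $79,000, less than the $87,000 limit). But applying paragraphs (h)–(i): (h) operates against (d): the compliance score is 72 points, under the 79 points limit. (i), which would lift (h), is inapplicable — the property is let privately without advertisement. Exception (d) does not apply.
Exception (e)'s conditions are all satisfied: aggregate throughput is 6,930 units, below the 7,460 units limit; rent is paid in kind. As to paragraphs (j)–(o): (j) would limit (e) — a current Category 5 Exemption Letter is held — but (k) sets (j) aside: (k) operates against (j): the reportable unit count is 89, under the 95 limit. (l) is triggered (the coverage ratio is 13%, less than the 17% limit), but is set aside by (m): (m) applies — a current General Notice is held. (n) would limit (m) — a current Tier E Declaration is held — but (o) sets (n) aside: (o) operates against (n): the space is let for business use. Exception (e) stands.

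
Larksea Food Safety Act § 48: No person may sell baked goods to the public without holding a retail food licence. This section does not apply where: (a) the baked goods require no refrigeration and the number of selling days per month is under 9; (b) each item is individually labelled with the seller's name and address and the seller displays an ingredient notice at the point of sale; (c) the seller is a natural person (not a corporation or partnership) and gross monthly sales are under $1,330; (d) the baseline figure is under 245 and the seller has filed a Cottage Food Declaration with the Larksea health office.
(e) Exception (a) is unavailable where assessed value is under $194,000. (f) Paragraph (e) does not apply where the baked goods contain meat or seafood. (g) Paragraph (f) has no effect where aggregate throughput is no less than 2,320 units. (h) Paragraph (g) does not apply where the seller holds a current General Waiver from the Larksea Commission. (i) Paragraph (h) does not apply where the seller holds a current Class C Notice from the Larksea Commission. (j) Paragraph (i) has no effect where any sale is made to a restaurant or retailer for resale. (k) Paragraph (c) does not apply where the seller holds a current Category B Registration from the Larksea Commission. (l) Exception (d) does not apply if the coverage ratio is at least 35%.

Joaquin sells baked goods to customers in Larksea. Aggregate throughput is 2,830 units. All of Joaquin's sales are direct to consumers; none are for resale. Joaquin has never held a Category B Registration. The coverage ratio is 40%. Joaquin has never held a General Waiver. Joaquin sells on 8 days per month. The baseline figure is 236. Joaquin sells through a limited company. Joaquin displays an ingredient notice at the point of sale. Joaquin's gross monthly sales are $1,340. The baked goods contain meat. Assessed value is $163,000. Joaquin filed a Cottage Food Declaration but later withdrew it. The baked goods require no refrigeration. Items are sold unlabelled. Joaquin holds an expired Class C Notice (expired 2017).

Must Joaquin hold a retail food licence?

Yes — Joaquin must hold a retail food licence.

All of (a)'s requirements are met (the baked goods are shelf-stable; the number of selling days per month is 8, under the 9 limit). But: (e) operates against (a): assessed value is $163,000, under the $194,000 limit. (f) would limit (e) — the baked goods contain meat — but (g) sets (f) aside: (g) operates against (f): aggregate throughput is 2,830 units, meeting the 2,320 units threshold. (h) is not triggered (no current General Waiver is held), so (g) stands. Exception (a) does not apply.
Exception (b) does not apply: items are sold unlabelled.
Exception (c) requires that the seller is a natural person (not a corporation or partnership); but the seller operates through a limited company, so (c) is unavailable.
Exception (d) does not apply: the Cottage Food Declaration was withdrawn.
No exception is made out. Joaquin falls within the general rule.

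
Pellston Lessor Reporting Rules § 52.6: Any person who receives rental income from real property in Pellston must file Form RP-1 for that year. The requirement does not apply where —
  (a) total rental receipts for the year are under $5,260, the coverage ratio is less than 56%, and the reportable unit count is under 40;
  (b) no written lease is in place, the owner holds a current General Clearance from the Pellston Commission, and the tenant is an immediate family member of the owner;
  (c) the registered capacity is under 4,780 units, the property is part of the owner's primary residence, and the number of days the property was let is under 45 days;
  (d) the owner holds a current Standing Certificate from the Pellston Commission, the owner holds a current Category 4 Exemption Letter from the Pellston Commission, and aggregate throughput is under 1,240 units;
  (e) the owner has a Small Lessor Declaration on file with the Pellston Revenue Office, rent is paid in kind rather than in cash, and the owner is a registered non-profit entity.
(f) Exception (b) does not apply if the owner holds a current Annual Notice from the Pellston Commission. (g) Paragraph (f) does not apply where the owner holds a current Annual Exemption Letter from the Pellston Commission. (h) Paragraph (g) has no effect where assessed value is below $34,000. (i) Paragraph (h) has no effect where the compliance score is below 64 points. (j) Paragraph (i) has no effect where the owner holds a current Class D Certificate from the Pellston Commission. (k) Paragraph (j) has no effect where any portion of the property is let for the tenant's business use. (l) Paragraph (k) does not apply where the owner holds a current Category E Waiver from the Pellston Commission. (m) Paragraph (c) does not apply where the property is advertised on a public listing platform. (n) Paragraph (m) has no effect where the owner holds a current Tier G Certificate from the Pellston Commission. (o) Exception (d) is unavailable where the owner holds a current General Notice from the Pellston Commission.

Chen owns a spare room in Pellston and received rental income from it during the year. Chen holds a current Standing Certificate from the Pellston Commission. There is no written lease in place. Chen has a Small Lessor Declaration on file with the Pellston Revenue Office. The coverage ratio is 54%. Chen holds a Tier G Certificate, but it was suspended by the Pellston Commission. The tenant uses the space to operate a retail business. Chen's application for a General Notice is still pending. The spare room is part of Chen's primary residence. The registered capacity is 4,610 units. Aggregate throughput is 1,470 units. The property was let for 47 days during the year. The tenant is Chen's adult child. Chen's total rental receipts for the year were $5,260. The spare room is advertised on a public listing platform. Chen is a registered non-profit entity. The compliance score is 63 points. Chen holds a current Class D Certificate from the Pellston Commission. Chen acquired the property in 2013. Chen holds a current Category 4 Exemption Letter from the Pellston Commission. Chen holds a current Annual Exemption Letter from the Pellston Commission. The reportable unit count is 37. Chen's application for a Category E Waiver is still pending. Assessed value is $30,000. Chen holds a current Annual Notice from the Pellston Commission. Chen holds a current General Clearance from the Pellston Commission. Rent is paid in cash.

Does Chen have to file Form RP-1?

No — exception (b) applies; Chen is not required to file Form RP-1.

Exception (a) does not apply: total rental receipts for the year are $5,260, not under $5,260.
All of (b)'s requirements are met (there is no written lease; a current General Clearance is held; the tenant is an immediate family member). Under paragraphs (f)–(l): (f) applies (a current Annual Notice is held), but is displaced by (g): (g) operates — a current Annual Exemption Letter is held. (h) operates (assessed value is $30,000, below the $34,000 limit), but is displaced by (i): (i) applies — the compliance score is 63 points, below the 64 points limit. (j) operates (a current Class D Certificate is held), but is itself disapplied by (k): (k) applies — the space is let for business use. (l) is not triggered (no current Category E Waiver is held), so (k) stands. So (b) applies.
Exception (c) fails — the number of days the property was let is 47 days, not under 45 days.
Exception (d) does not apply: aggregate throughput is 1,470 units, not under 1,240 units.
Exception (e) fails — rent is paid in cash.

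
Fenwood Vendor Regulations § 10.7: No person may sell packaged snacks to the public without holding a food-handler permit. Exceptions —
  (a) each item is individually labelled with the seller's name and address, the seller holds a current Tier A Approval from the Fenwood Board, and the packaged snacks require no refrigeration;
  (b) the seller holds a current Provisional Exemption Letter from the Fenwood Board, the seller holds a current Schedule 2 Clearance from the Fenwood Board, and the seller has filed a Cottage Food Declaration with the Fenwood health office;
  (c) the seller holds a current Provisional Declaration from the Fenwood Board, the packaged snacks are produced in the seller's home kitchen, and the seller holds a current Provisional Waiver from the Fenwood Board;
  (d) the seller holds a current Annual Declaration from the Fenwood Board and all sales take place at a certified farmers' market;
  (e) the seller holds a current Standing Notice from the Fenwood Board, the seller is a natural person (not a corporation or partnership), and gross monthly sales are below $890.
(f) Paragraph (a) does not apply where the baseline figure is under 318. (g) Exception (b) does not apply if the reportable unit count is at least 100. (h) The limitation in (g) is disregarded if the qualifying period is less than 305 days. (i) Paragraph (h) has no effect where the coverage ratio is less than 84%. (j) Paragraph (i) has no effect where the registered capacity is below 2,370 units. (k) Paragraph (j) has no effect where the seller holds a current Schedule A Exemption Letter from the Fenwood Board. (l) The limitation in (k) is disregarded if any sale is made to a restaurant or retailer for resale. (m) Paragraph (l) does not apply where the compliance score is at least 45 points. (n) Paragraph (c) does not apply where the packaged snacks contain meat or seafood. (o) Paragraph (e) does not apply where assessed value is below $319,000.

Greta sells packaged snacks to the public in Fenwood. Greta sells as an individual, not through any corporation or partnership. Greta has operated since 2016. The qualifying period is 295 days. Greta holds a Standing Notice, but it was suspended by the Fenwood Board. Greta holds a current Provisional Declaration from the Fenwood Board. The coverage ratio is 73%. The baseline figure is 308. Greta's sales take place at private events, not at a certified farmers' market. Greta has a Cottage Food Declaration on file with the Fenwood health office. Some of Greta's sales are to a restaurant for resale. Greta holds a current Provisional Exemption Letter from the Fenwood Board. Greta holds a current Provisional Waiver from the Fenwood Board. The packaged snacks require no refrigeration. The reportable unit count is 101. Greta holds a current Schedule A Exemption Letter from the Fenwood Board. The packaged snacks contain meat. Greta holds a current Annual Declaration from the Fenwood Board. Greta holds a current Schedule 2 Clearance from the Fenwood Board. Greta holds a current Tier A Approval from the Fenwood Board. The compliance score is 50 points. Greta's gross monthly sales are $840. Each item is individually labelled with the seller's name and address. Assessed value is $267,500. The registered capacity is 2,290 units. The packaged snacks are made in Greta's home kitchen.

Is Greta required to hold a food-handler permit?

Yes — Greta must hold a food-handler permit.

Exception (a)'s conditions are all satisfied: items are individually labelled; a current Tier A Approval is held; the packaged snacks are shelf-stable. However, paragraph (f) must be considered: (f) is engaged — the baseline figure is 308, under the 318 limit. Exception (a) does not apply.
Exception (b): a current Provisional Exemption Letter is held; a current Schedule 2 Clearance is held; a Cottage Food Declaration is on file — every condition holds. But: (g) operates against (b): the reportable unit count is 101, meeting the 100 threshold. (h) would limit (g) — the qualifying period is 295 days, less than the 305 days limit — but (i) sets (h) aside: (i) operates against (h): the coverage ratio is 73%, less than the 84% limit. (j) would limit (i) — the registered capacity is 2,290 units, below the 2,370 units limit — but (k) sets (j) aside: (k) operates against (j): a current Schedule A Exemption Letter is held. (l) is engaged (some sales are to a restaurant for resale), but is itself disapplied by (m): (m) is engaged — the compliance score is 50 points, meeting the 45 points threshold. (b) is therefore removed.
All of (c)'s requirements are met (a current Provisional Declaration is held; the packaged snacks are home-kitchen produced; a current Provisional Waiver is held). But: (n) operates against (c): the packaged snacks contain meat. (c) is therefore removed.
Exception (d) requires that all sales take place at a certified farmers' market; but sales are at private events, not a certified farmers' market, so (d) is unavailable.
Exception (e) fails — the Standing Notice is not current.
Every exception is unavailable, so the rule governs.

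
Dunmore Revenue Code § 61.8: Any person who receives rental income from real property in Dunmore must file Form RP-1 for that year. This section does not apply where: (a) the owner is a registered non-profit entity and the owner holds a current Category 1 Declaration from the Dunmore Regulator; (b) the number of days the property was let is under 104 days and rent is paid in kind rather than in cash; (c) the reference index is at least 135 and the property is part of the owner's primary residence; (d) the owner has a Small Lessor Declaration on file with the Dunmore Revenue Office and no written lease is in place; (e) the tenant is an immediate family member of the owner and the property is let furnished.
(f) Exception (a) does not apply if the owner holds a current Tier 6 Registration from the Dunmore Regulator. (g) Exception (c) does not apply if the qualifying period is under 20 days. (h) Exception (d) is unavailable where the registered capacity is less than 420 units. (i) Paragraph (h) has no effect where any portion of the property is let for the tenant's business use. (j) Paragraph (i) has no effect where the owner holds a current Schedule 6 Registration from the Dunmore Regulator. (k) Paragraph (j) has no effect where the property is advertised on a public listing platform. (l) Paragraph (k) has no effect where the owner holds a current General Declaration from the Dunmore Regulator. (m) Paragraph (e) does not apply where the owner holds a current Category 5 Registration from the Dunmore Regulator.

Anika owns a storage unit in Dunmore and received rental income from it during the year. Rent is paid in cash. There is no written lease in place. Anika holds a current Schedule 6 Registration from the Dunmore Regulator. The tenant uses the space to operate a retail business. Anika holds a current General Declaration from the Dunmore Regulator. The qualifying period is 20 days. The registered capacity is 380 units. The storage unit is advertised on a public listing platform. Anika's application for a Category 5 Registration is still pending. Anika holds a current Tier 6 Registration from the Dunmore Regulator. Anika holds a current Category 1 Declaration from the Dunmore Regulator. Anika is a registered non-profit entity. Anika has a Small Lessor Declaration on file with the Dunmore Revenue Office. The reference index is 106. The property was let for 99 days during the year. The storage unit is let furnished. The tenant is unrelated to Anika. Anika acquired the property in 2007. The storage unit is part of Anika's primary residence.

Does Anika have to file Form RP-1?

Exception (a)'s conditions are all satisfied: Anika is a registered non-profit; a current Category 1 Declaration is held. However, paragraph (f) must be considered: (f) operates — a current Tier 6 Registration is held. So (a) is unavailable.
Exception (b) fails — rent is paid in cash.
Exception (c) requires that the reference index is at least 135; but the reference index is 106, short of 135, so (c) is unavailable.
Exception (d): a Small Lessor Declaration is on file; there is no written lease — every condition holds. But applying paragraphs (h)–(l): (h) operates against (d): the registered capacity is 380 units, less than the 420 units limit. (i) would limit (h) — the space is let for business use — but (j) sets (i) aside: (j) operates against (i): a current Schedule 6 Registration is held. (k) operates (the property is publicly advertised), but is displaced by (l): (l) operates against (k): a current General Declaration is held. (d) is therefore removed.
Exception (e) requires that the tenant is an immediate family member of the owner; but the tenant is unrelated to the owner, so (e) is unavailable.
No exception applies. The general rule governs.

Yes — Anika must file Form RP-1.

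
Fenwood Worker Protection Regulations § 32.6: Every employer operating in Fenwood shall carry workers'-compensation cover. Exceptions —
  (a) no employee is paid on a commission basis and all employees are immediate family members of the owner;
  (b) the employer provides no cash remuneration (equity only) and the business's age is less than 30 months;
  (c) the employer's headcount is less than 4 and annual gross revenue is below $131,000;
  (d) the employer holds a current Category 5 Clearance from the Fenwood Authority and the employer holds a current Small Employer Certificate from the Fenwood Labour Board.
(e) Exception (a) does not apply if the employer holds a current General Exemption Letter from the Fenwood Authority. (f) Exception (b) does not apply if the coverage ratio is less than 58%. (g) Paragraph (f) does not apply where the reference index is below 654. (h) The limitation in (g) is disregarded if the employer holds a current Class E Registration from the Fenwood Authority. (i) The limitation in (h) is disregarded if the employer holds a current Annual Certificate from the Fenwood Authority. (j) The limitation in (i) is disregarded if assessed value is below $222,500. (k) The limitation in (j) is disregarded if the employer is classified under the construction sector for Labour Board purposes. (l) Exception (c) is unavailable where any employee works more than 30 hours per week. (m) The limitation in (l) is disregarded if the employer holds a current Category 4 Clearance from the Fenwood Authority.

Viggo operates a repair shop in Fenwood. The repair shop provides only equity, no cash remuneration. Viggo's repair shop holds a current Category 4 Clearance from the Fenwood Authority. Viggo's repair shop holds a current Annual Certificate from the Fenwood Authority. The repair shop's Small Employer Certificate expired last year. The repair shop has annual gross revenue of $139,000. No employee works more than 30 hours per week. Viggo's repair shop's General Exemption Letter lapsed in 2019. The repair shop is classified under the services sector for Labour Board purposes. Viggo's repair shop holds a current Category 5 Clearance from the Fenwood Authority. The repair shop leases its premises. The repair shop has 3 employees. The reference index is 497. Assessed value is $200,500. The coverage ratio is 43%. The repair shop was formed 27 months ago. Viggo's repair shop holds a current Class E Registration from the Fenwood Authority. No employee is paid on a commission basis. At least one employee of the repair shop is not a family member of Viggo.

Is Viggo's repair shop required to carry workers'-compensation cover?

Exception (a) fails — at least one employee is not a family member.
Exception (b)'s conditions are all satisfied: remuneration is equity-only; the business's age is 27 months, less than the 30 months limit. However, paragraphs (f)–(k) must be considered: (f) applies — the coverage ratio is 43%, less than the 58% limit. (g) is engaged (the reference index is 497, below the 654 limit), but yields to (h): (h) operates against (g): a current Class E Registration is held. (i) would limit (h) — a current Annual Certificate is held — but (j) sets (i) aside: (j) is engaged — assessed value is $200,500, below the $222,500 limit. (k), which would lift (j), is not triggered — the repair shop is classified under the services sector. So (b) is unavailable.
Exception (c) requires that annual gross revenue is below $131,000; but annual gross revenue is $139,000, not below $131,000, so (c) is unavailable.
Exception (d) does not apply: the Small Employer Certificate has expired.
Every exception is unavailable, so the rule governs.

Yes — Viggo's repair shop must carry workers'-compensation cover.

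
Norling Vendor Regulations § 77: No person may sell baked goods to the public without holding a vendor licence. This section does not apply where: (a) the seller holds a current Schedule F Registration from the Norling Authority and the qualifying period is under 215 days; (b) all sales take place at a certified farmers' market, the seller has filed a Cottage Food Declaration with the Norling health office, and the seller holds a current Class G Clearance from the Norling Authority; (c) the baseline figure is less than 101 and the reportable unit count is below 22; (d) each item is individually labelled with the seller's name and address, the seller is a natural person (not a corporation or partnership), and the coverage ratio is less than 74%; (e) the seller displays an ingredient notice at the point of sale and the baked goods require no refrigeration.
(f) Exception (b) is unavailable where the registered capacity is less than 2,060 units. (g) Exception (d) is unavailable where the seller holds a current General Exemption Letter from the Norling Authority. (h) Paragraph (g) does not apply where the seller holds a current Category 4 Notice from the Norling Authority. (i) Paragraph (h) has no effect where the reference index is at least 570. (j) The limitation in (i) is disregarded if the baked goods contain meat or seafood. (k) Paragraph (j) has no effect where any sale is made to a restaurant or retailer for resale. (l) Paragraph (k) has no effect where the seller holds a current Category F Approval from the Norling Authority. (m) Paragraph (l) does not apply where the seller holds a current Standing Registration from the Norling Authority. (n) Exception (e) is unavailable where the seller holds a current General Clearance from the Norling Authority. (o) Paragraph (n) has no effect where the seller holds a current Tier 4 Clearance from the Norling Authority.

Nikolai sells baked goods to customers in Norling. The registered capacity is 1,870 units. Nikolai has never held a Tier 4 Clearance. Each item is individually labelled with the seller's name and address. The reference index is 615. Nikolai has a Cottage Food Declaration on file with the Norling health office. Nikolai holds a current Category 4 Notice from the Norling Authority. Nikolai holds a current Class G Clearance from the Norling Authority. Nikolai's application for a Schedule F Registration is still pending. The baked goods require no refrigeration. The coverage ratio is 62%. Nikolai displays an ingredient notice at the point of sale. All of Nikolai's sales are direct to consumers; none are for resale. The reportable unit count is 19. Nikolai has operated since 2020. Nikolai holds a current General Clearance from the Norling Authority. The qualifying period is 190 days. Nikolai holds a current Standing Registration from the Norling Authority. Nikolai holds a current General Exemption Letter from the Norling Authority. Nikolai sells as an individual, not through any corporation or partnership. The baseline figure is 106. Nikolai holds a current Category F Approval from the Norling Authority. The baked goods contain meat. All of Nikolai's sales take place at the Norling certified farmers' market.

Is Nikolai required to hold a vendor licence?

Exception (a) requires that the seller holds a current Schedule F Registration from the Norling Authority; but no current Schedule F Registration is held, so (a) is unavailable.
Exception (b): all sales are at a certified farmers' market; a Cottage Food Declaration is on file; a current Class G Clearance is held — every condition holds. But: (f) is triggered — the registered capacity is 1,870 units, less than the 2,060 units limit. So (b) is unavailable.
Exception (c) fails — the baseline figure is 106, not less than 101.
All of (d)'s requirements are met (items are individually labelled; the seller is a natural person; the coverage ratio is 62%, less than the 74% limit). As to paragraphs (g)–(m): (g) would limit (d) — a current General Exemption Letter is held — but (h) sets (g) aside: (h) operates against (g): a current Category 4 Notice is held. (i) would limit (h) — the reference index is 615, meeting the 570 threshold — but (j) sets (i) aside: (j) operates against (i): the baked goods contain meat. (k), which would lift (j), does not operate here — no sales are for resale. (d) remains available.
All of (e)'s requirements are met (an ingredient notice is displayed; the baked goods are shelf-stable). But applying paragraphs (n)–(o): (n) operates against (e): a current General Clearance is held. (o) is inapplicable (the Tier 4 Clearance is not current), so (n) stands. (e) is therefore removed.

No — exception (d) applies; Nikolai is not required to hold a vendor licence.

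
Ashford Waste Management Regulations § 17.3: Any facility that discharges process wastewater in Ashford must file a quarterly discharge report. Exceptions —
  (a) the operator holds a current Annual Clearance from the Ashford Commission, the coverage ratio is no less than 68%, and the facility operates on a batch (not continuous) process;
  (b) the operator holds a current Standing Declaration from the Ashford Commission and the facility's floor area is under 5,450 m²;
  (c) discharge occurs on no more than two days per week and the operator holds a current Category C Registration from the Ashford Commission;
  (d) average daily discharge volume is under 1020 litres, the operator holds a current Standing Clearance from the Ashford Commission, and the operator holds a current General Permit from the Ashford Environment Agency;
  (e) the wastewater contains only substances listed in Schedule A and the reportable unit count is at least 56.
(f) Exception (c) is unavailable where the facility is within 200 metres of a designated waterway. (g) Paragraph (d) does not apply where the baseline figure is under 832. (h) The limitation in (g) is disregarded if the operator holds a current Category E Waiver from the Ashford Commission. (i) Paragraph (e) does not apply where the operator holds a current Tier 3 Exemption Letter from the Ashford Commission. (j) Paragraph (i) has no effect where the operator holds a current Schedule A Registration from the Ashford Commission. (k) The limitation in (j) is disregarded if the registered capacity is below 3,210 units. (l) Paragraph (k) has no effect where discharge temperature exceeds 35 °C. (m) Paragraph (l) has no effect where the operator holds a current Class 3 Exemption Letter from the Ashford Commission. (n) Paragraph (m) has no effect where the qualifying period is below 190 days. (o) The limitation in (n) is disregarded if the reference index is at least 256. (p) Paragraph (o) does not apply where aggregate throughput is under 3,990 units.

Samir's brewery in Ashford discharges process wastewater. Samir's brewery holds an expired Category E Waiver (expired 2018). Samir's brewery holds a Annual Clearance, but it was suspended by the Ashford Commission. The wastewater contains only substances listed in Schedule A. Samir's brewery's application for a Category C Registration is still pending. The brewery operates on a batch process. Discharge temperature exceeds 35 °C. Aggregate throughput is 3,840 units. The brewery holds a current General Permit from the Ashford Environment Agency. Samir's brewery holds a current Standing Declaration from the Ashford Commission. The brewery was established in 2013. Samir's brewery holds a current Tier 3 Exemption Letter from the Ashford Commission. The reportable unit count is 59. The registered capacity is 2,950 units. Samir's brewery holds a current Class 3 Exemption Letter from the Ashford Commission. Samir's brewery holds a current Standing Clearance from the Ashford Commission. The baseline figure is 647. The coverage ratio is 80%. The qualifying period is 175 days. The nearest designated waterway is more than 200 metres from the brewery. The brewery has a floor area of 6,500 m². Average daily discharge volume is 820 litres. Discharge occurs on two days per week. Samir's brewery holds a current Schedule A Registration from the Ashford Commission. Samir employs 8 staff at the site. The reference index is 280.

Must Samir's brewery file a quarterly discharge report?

No — exception (e) applies; Samir's brewery is not required to file a quarterly discharge report.

Exception (a) does not apply: no current Annual Clearance is held.
Exception (b) does not apply: the facility's floor area is 6,500 m², not under 5,450 m².
Exception (c) fails — no current Category C Registration is held.
All of (d)'s requirements are met (average daily discharge volume is 820 litres, under the 1020 litres limit; a current Standing Clearance is held; a current General Permit is held). However, paragraphs (g)–(h) must be considered: (g) operates against (d): the baseline figure is 647, under the 832 limit. (h), which would lift (g), does not operate here — there is no Category E Waiver in force. Exception (d) does not apply.
Exception (e): the wastewater is Schedule-A-only; the reportable unit count is 59, meeting the 56 threshold — every condition holds. As to paragraphs (i)–(p): (i) would limit (e) — a current Tier 3 Exemption Letter is held — but (j) sets (i) aside: (j) operates against (i): a current Schedule A Registration is held. (k) would limit (j) — the registered capacity is 2,950 units, below the 3,210 units limit — but (l) sets (k) aside: (l) applies — discharge temperature exceeds 35 °C. (m) is engaged (a current Class 3 Exemption Letter is held), but is set aside by (n): (n) applies — the qualifying period is 175 days, below the 190 days limit. (o) would limit (n) — the reference index is 280, meeting the 256 threshold — but (p) sets (o) aside: (p) is engaged — aggregate throughput is 3,840 units, under the 3,990 units limit. (e) remains available.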